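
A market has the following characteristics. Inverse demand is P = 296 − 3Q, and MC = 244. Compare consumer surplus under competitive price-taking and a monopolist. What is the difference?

Competitive firms price at marginal cost: P = 244, giving Q = 52/3.
CS = ½·(296 − 244)·52/3 = 1352/3.
A monopolist chooses Q where MR = MC. MR = 296 − 6Q; setting this equal to 244 gives Q = 26/3 and P = 270.
CS = ½·(296 − 270)·26/3 = 338/3.
Change in consumer surplus: 338/3 − 1352/3 = −338.

CS falls by 338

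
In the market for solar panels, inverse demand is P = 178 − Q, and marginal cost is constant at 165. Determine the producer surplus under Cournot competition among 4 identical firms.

With 4 symmetric Cournot firms, each firm's FOC gives 178 − 5q = 165, so q = 2.6, Q = 4·2.6 = 10.4, and P = 167.6.
PS = (167.6 − 165)·10.4 = 27.04.

PS = 27.04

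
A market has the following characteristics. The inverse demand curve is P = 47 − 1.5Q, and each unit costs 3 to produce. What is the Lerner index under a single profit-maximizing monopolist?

Lerner index = 0.88

The monopolist equates marginal revenue to marginal cost: 47 − 3Q = 3, so Q = 44/3. From demand, P = 25.
Lerner index = (P − MC)/P = (25 − 3)/25 = 0.88.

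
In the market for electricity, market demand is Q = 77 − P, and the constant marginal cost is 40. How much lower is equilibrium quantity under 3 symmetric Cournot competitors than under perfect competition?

Q falls by 9.25

Inverting demand: P = 77 − Q.
Perfect competition: P = MC = 40, so 77 − Q = 40 and Q = 37.
Cournot with 3 identical firms: the symmetric best-response condition is 77 − 4q = 40. Each firm produces q = 9.25, total output Q = 27.75, price P = 49.25.
Change in equilibrium quantity: 27.75 − 37 = −9.25.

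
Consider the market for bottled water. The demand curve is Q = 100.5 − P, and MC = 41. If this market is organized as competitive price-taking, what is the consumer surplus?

Inverting demand: P = 100.5 − Q.
Competitive firms price at marginal cost: P = 41, giving Q = 59.5.
CS = ½·(100.5 − 41)·59.5 = 1770.125.

CS = 1770.125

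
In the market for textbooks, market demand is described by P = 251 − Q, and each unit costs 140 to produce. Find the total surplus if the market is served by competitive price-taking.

TS = 6160.5

Perfect competition: P = MC = 140, so 251 − Q = 140 and Q = 111.
CS = ½·(251 − 140)·111 = 6160.5; PS = (140 − 140)·111 = 0; TS = 6160.5.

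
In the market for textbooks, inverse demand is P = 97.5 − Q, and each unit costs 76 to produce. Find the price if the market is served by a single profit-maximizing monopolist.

A monopolist chooses Q where MR = MC. MR = 97.5 − 2Q; setting this equal to 76 gives Q = 10.75 and P = 86.75.

P = 86.75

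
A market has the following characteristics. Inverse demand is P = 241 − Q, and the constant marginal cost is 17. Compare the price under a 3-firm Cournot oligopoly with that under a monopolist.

With 3 symmetric Cournot firms, each firm's FOC gives 241 − 4q = 17, so q = 56, Q = 3·56 = 168, and P = 73.
The monopolist equates marginal revenue to marginal cost: 241 − 2Q = 17, so Q = 112. From demand, P = 129.

Cournot: P = 73; Monopoly: P = 129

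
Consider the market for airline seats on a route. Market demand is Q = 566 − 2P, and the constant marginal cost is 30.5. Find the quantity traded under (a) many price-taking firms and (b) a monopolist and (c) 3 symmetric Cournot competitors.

Competition: Q = 505; Monopoly: Q = 252.5; Cournot: Q = 378.75

Inverting demand: P = 283 − 0.5Q.
Under competition P = MC = 30.5, so Q = (283 − 30.5)/0.5 = 505.
The monopolist equates marginal revenue to marginal cost: 283 − Q = 30.5, so Q = 252.5. From demand, P = 156.75.
In a 3-firm Cournot equilibrium, symmetry and the first-order condition give q = (283 − 30.5)/(2) = 126.25. So Q = 378.75 and P = 93.625.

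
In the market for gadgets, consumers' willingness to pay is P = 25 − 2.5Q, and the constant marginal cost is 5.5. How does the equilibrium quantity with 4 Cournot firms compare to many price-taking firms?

Cournot: Q = 6.24; Competition: Q = 7.8

With 4 symmetric Cournot firms, each firm's FOC gives 25 − 12.5q = 5.5, so q = 1.56, Q = 4·1.56 = 6.24, and P = 9.4.
Under competition P = MC = 5.5, so Q = (25 − 5.5)/2.5 = 7.8.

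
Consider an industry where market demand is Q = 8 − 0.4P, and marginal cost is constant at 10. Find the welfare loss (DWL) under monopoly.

Inverting demand: P = 20 − 2.5Q.
Perfect competition: P = MC = 10, so 20 − 2.5Q = 10 and Q = 4.
Monopoly sets MR = MC: 20 − 5Q = 10 ⇒ Q = 2, P = 20 − 2.5·2 = 15.
DWL is the triangle between Q = 2 and Q = 4: ½·(4 − 2)·(15 − 10) = 5.

DWL = 5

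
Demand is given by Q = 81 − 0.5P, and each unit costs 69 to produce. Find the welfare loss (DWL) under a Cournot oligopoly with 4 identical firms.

Inverting demand: P = 162 − 2Q.
Under competition P = MC = 69, so Q = (162 − 69)/2 = 46.5.
With 4 symmetric Cournot firms, each firm's FOC gives 162 − 10q = 69, so q = 9.3, Q = 4·9.3 = 37.2, and P = 87.6.
DWL is the triangle between Q = 37.2 and Q = 46.5: ½·(46.5 − 37.2)·(87.6 − 69) = 86.49.

DWL = 86.49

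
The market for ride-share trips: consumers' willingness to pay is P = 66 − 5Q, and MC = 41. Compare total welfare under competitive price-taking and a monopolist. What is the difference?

Total welfare falls by 15.625

Under competition P = MC = 41, so Q = (66 − 41)/5 = 5.
CS = ½·(66 − 41)·5 = 62.5; PS = (41 − 41)·5 = 0; TS = 62.5.
The monopolist equates marginal revenue to marginal cost: 66 − 10Q = 41, so Q = 2.5. From demand, P = 53.5.
CS = ½·(66 − 53.5)·2.5 = 15.625; PS = (53.5 − 41)·2.5 = 31.25; TS = 46.875.
Change in total welfare: 46.875 − 62.5 = −15.625.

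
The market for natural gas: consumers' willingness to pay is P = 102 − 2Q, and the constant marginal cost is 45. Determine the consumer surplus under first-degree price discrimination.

CS = 0

A perfectly discriminating monopolist sells every unit with P(Q) ≥ MC(Q), so output equals the competitive quantity Q = 28.5. Each buyer pays their reservation price, so CS = 0 and the firm captures all surplus.
CS = 0.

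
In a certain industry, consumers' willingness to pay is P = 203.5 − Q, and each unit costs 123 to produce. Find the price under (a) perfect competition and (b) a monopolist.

Competition: P = 123; Monopoly: P = 163.25

Competitive firms price at marginal cost: P = 123, giving Q = 80.5.
A monopolist chooses Q where MR = MC. MR = 203.5 − 2Q; setting this equal to 123 gives Q = 40.25 and P = 163.25.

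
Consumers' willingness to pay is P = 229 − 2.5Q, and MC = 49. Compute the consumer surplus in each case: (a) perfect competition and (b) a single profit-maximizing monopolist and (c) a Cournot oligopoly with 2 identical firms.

Competitive firms price at marginal cost: P = 49, giving Q = 72.
CS = ½·(229 − 49)·72 = 6480.
A monopolist chooses Q where MR = MC. MR = 229 − 5Q; setting this equal to 49 gives Q = 36 and P = 139.
CS = ½·(229 − 139)·36 = 1620.
In a 2-firm Cournot equilibrium, symmetry and the first-order condition give q = (229 − 49)/(7.5) = 24. So Q = 48 and P = 109.
CS = ½·(229 − 109)·48 = 2880.

Competition: CS = 6480; Monopoly: CS = 1620; Cournot: CS = 2880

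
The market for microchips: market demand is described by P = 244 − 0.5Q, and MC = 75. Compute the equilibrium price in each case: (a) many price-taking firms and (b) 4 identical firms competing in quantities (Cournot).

Perfect competition: P = MC = 75, so 244 − 0.5Q = 75 and Q = 338.
With 4 symmetric Cournot firms, each firm's FOC gives 244 − 2.5q = 75, so q = 67.6, Q = 4·67.6 = 270.4, and P = 108.8.

Competition: P = 75; Cournot: P = 108.8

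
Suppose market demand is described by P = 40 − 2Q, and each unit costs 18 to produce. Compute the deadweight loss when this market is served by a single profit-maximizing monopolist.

Competitive firms price at marginal cost: P = 18, giving Q = 11.
Monopoly sets MR = MC: 40 − 4Q = 18 ⇒ Q = 5.5, P = 40 − 2·5.5 = 29.
DWL is the triangle between Q = 5.5 and Q = 11: ½·(11 − 5.5)·(29 − 18) = 30.25.

DWL = 30.25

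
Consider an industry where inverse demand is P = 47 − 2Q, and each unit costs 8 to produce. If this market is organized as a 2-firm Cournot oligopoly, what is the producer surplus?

PS = 169

Cournot with 2 identical firms: the symmetric best-response condition is 47 − 6q = 8. Each firm produces q = 6.5, total output Q = 13, price P = 21.
PS = (21 − 8)·13 = 169.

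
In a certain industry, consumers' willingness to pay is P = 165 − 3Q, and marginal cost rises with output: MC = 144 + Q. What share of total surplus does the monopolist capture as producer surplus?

PS/TS = 0.7

The monopolist equates marginal revenue to marginal cost: 165 − 6Q = 144 + Q, so Q = 3. From demand, P = 156.
CS = ½·(165 − 156)·3 = 13.5.
PS = P·Q − VC(Q) = 156·3 − (144·3 + ½·1·3²) = 31.5.
Share captured = PS/TS = 31.5/45 = 0.7.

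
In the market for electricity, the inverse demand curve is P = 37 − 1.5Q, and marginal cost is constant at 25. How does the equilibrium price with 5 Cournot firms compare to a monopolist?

Cournot: P = 27; Monopoly: P = 31

With 5 symmetric Cournot firms, each firm's FOC gives 37 − 9q = 25, so q = 4/3, Q = 5·4/3 = 20/3, and P = 27.
Monopoly sets MR = MC: 37 − 3Q = 25 ⇒ Q = 4, P = 37 − 1.5·4 = 31.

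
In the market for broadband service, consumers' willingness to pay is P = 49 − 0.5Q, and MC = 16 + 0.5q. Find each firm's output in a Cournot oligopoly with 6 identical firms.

q_i = 8.25

Cournot with 6 identical firms: the symmetric best-response condition is 49 − 3.5q = 16 + 0.5q. Each firm produces q = 8.25, total output Q = 49.5, price P = 24.25.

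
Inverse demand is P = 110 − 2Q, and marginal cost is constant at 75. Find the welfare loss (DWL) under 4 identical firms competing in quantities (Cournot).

DWL = 12.25

Under competition P = MC = 75, so Q = (110 − 75)/2 = 17.5.
Cournot with 4 identical firms: the symmetric best-response condition is 110 − 10q = 75. Each firm produces q = 3.5, total output Q = 14, price P = 82.
DWL is the triangle between Q = 14 and Q = 17.5: ½·(17.5 − 14)·(82 − 75) = 12.25.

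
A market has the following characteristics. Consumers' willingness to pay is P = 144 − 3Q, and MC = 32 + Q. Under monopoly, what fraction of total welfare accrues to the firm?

PS/TS = 0.7

A monopolist chooses Q where MR = MC. MR = 144 − 6Q; setting this equal to 32 + Q gives Q = 16 and P = 96.
CS = ½·(144 − 96)·16 = 384.
PS = P·Q − VC(Q) = 96·16 − (32·16 + ½·1·16²) = 896.
Share captured = PS/TS = 896/1280 = 0.7.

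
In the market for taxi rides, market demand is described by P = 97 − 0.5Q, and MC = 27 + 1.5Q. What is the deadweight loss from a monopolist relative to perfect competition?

DWL = 49

Competitive equilibrium sets price equal to marginal cost: 97 − 0.5Q = 27 + 1.5Q, so Q = 35 and P = 79.5.
Monopoly sets MR = MC: 97 − Q = 27 + 1.5Q ⇒ Q = 28, P = 97 − 0.5·28 = 83.
CS = ½·(97 − 79.5)·35 = 306.25; PS = (79.5·35 − 27·35 − ½·1.5·35²) = 918.75; TS = 1225.
CS = ½·(97 − 83)·28 = 196; PS = (83·28 − 27·28 − ½·1.5·28²) = 980; TS = 1176.
DWL = 1225 − 1176 = 49.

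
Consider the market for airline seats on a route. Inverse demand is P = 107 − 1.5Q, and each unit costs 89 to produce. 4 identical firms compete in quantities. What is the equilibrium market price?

P = 92.6

In a 4-firm Cournot equilibrium, symmetry and the first-order condition give q = (107 − 89)/(7.5) = 2.4. So Q = 9.6 and P = 92.6.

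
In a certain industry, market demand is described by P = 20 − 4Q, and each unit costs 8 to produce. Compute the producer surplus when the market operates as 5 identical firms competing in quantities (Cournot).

PS = 5

Cournot with 5 identical firms: the symmetric best-response condition is 20 − 24q = 8. Each firm produces q = 0.5, total output Q = 2.5, price P = 10.
PS = (10 − 8)·2.5 = 5.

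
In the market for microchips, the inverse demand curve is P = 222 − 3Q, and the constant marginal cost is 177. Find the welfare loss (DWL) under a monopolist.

DWL = 84.375

Perfect competition: P = MC = 177, so 222 − 3Q = 177 and Q = 15.
Monopoly sets MR = MC: 222 − 6Q = 177 ⇒ Q = 7.5, P = 222 − 3·7.5 = 199.5.
DWL is the triangle between Q = 7.5 and Q = 15: ½·(15 − 7.5)·(199.5 − 177) = 84.375.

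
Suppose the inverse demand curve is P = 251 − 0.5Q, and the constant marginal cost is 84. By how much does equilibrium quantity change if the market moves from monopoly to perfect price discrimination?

Equilibrium quantity rises by 167

Monopoly sets MR = MC: 251 − Q = 84 ⇒ Q = 167, P = 251 − 0.5·167 = 167.5.
Under first-degree price discrimination the firm charges each unit its demand price and produces up to where P = MC, i.e. Q = 334. Consumer surplus is zero; producer surplus equals total surplus.
Change in equilibrium quantity: 334 − 167 = 167.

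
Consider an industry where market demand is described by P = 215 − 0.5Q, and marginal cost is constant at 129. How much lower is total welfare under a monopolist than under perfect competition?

Under competition P = MC = 129, so Q = (215 − 129)/0.5 = 172.
CS = ½·(215 − 129)·172 = 7396; PS = (129 − 129)·172 = 0; TS = 7396.
The monopolist equates marginal revenue to marginal cost: 215 − Q = 129, so Q = 86. From demand, P = 172.
CS = ½·(215 − 172)·86 = 1849; PS = (172 − 129)·86 = 3698; TS = 5547.
Change in total welfare: 5547 − 7396 = −1849.

TS falls by 1849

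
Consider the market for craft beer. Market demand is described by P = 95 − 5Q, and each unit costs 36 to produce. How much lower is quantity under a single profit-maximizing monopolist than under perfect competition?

Perfect competition: P = MC = 36, so 95 − 5Q = 36 and Q = 11.8.
Monopoly sets MR = MC: 95 − 10Q = 36 ⇒ Q = 5.9, P = 95 − 5·5.9 = 65.5.
Change in quantity: 5.9 − 11.8 = −5.9.

Quantity falls by 5.9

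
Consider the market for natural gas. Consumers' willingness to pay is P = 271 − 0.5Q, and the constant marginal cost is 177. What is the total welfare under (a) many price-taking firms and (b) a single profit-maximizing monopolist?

Competition: TS = 8836; Monopoly: TS = 6627

Perfect competition: P = MC = 177, so 271 − 0.5Q = 177 and Q = 188.
CS = ½·(271 − 177)·188 = 8836; PS = (177 − 177)·188 = 0; TS = 8836.
A monopolist chooses Q where MR = MC. MR = 271 − Q; setting this equal to 177 gives Q = 94 and P = 224.
CS = ½·(271 − 224)·94 = 2209; PS = (224 − 177)·94 = 4418; TS = 6627.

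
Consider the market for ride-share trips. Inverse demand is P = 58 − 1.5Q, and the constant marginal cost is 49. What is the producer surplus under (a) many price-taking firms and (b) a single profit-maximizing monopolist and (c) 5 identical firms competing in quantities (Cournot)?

Under competition P = MC = 49, so Q = (58 − 49)/1.5 = 6.
PS = (49 − 49)·6 = 0.
The monopolist equates marginal revenue to marginal cost: 58 − 3Q = 49, so Q = 3. From demand, P = 53.5.
PS = (53.5 − 49)·3 = 13.5.
Cournot with 5 identical firms: the symmetric best-response condition is 58 − 9q = 49. Each firm produces q = 1, total output Q = 5, price P = 50.5.
PS = (50.5 − 49)·5 = 7.5.

Competition: PS = 0; Monopoly: PS = 13.5; Cournot: PS = 7.5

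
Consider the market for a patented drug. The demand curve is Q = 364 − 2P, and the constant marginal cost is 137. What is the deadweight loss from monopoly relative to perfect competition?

Inverting demand: P = 182 − 0.5Q.
Perfect competition: P = MC = 137, so 182 − 0.5Q = 137 and Q = 90.
The monopolist equates marginal revenue to marginal cost: 182 − Q = 137, so Q = 45. From demand, P = 159.5.
DWL is the triangle between Q = 45 and Q = 90: ½·(90 − 45)·(159.5 − 137) = 506.25.

DWL = 506.25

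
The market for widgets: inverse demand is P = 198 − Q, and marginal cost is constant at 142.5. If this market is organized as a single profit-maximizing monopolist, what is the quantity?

Monopoly sets MR = MC: 198 − 2Q = 142.5 ⇒ Q = 27.75, P = 198 − 27.75 = 170.25.

Q = 27.75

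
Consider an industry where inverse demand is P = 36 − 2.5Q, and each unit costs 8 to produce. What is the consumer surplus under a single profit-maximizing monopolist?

CS = 39.2

A monopolist chooses Q where MR = MC. MR = 36 − 5Q; setting this equal to 8 gives Q = 5.6 and P = 22.
CS = ½·(36 − 22)·5.6 = 39.2.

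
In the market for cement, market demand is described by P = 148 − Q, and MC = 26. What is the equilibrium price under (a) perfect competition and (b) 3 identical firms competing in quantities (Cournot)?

Competition: P = 26; Cournot: P = 56.5

Perfect competition: P = MC = 26, so 148 − Q = 26 and Q = 122.
Cournot with 3 identical firms: the symmetric best-response condition is 148 − 4q = 26. Each firm produces q = 30.5, total output Q = 91.5, price P = 56.5.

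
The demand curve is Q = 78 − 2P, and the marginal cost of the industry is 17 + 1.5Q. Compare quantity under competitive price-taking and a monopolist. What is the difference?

Inverting demand: P = 39 − 0.5Q.
Under competition P = MC: 39 − 0.5Q = 17 + 1.5Q ⇒ Q = 11, P = 33.5.
Monopoly sets MR = MC: 39 − Q = 17 + 1.5Q ⇒ Q = 8.8, P = 39 − 0.5·8.8 = 34.6.
Change in quantity: 8.8 − 11 = −2.2.

Q falls by 2.2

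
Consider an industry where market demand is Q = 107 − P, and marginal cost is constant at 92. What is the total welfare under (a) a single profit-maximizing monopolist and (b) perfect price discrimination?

Inverting demand: P = 107 − Q.
The monopolist equates marginal revenue to marginal cost: 107 − 2Q = 92, so Q = 7.5. From demand, P = 99.5.
CS = ½·(107 − 99.5)·7.5 = 28.125; PS = (99.5 − 92)·7.5 = 56.25; TS = 84.375.
A perfectly discriminating monopolist sells every unit with P(Q) ≥ MC(Q), so output equals the competitive quantity Q = 15. Each buyer pays their reservation price, so CS = 0 and the firm captures all surplus.
TS = 112.5 (equal to competitive TS).

Monopoly: TS = 84.375; Perfect PD: TS = 112.5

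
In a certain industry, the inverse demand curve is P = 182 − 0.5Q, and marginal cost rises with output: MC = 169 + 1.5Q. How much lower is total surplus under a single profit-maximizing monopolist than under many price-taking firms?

Under competition P = MC: 182 − 0.5Q = 169 + 1.5Q ⇒ Q = 6.5, P = 178.75.
CS = ½·(182 − 178.75)·6.5 = 169/16; PS = (178.75·6.5 − 169·6.5 − ½·1.5·6.5²) = 507/16; TS = 42.25.
A monopolist chooses Q where MR = MC. MR = 182 − Q; setting this equal to 169 + 1.5Q gives Q = 5.2 and P = 179.4.
CS = ½·(182 − 179.4)·5.2 = 6.76; PS = (179.4·5.2 − 169·5.2 − ½·1.5·5.2²) = 33.8; TS = 40.56.
Change in total surplus: 40.56 − 42.25 = −1.69.

TS falls by 1.69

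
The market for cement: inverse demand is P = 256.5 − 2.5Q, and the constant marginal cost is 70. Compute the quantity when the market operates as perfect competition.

Q = 74.6

Competitive firms price at marginal cost: P = 70, giving Q = 74.6.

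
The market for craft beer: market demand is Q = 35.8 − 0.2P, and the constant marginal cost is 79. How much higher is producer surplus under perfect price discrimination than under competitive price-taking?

Producer surplus rises by 1000

Inverting demand: P = 179 − 5Q.
Under competition P = MC = 79, so Q = (179 − 79)/5 = 20.
PS = (79 − 79)·20 = 0.
With perfect price discrimination, output is the efficient level Q = 20 (where demand meets MC), but every buyer pays their willingness to pay: CS = 0 and PS = total surplus.
PS = ½·(179 − 79)·20 = 1000.
Change in producer surplus: 1000 − 0 = 1000.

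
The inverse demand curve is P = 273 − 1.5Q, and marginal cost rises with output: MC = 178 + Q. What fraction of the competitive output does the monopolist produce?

A monopolist chooses Q where MR = MC. MR = 273 − 3Q; setting this equal to 178 + Q gives Q = 23.75 and P = 237.375.
Under competition P = MC: 273 − 1.5Q = 178 + Q ⇒ Q = 38, P = 216.
Ratio Q_m/Q_c = 23.75/38 = 0.625.

Q_m/Q_c = 0.625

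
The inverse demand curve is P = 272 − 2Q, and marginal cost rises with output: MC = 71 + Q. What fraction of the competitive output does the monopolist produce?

Monopoly sets MR = MC: 272 − 4Q = 71 + Q ⇒ Q = 40.2, P = 272 − 2·40.2 = 191.6.
Under competition P = MC: 272 − 2Q = 71 + Q ⇒ Q = 67, P = 138.
Ratio Q_m/Q_c = 40.2/67 = 0.6.

Q_m/Q_c = 0.6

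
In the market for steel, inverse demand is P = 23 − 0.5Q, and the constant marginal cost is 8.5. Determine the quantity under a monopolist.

A monopolist chooses Q where MR = MC. MR = 23 − Q; setting this equal to 8.5 gives Q = 14.5 and P = 15.75.

Q = 14.5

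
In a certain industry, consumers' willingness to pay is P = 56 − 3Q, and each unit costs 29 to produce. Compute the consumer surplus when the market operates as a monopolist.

A monopolist chooses Q where MR = MC. MR = 56 − 6Q; setting this equal to 29 gives Q = 4.5 and P = 42.5.
CS = ½·(56 − 42.5)·4.5 = 30.375.

CS = 30.375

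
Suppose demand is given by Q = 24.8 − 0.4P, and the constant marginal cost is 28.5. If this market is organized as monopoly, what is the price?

Inverting demand: P = 62 − 2.5Q.
A monopolist chooses Q where MR = MC. MR = 62 − 5Q; setting this equal to 28.5 gives Q = 6.7 and P = 45.25.

P = 45.25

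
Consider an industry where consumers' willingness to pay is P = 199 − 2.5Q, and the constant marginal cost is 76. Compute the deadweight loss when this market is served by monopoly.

Under competition P = MC = 76, so Q = (199 − 76)/2.5 = 49.2.
A monopolist chooses Q where MR = MC. MR = 199 − 5Q; setting this equal to 76 gives Q = 24.6 and P = 137.5.
DWL is the triangle between Q = 24.6 and Q = 49.2: ½·(49.2 − 24.6)·(137.5 − 76) = 756.45.

DWL = 756.45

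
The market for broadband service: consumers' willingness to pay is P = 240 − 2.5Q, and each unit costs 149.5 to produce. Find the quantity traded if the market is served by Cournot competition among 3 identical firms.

Q = 27.15

In a 3-firm Cournot equilibrium, symmetry and the first-order condition give q = (240 − 149.5)/(10) = 9.05. So Q = 27.15 and P = 172.125.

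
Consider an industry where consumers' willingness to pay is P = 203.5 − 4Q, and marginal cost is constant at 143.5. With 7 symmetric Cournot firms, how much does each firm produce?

Cournot with 7 identical firms: the symmetric best-response condition is 203.5 − 32q = 143.5. Each firm produces q = 1.875, total output Q = 13.125, price P = 151.

q_i = 1.875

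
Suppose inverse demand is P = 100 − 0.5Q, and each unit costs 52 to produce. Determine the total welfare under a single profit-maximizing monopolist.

TS = 1728

The monopolist equates marginal revenue to marginal cost: 100 − Q = 52, so Q = 48. From demand, P = 76.
CS = ½·(100 − 76)·48 = 576; PS = (76 − 52)·48 = 1152; TS = 1728.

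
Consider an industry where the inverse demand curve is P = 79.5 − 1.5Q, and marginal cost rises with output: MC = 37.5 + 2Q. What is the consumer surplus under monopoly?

Monopoly sets MR = MC: 79.5 − 3Q = 37.5 + 2Q ⇒ Q = 8.4, P = 79.5 − 1.5·8.4 = 66.9.
CS = ½·(79.5 − 66.9)·8.4 = 52.92.

CS = 52.92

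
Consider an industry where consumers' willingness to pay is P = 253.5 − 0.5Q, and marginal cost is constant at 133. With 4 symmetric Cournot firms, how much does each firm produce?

q_i = 48.2

With 4 symmetric Cournot firms, each firm's FOC gives 253.5 − 2.5q = 133, so q = 48.2, Q = 4·48.2 = 192.8, and P = 157.1.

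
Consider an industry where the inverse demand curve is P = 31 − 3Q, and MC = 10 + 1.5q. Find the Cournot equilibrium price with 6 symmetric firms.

P = 14.2

With 6 symmetric Cournot firms, each firm's FOC gives 31 − 21q = 10 + 1.5q, so q = 14/15, Q = 6·14/15 = 5.6, and P = 14.2.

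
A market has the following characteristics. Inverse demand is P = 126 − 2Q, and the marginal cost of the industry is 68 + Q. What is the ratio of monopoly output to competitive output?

Q_m/Q_c = 0.6

Monopoly sets MR = MC: 126 − 4Q = 68 + Q ⇒ Q = 11.6, P = 126 − 2·11.6 = 102.8.
Competitive equilibrium sets price equal to marginal cost: 126 − 2Q = 68 + Q, so Q = 58/3 and P = 262/3.
Ratio Q_m/Q_c = 11.6/(58/3) = 0.6.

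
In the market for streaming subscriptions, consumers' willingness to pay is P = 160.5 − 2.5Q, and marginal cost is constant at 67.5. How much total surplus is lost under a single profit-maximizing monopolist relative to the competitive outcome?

Under competition P = MC = 67.5, so Q = (160.5 − 67.5)/2.5 = 37.2.
A monopolist chooses Q where MR = MC. MR = 160.5 − 5Q; setting this equal to 67.5 gives Q = 18.6 and P = 114.
DWL is the triangle between Q = 18.6 and Q = 37.2: ½·(37.2 − 18.6)·(114 − 67.5) = 432.45.

DWL = 432.45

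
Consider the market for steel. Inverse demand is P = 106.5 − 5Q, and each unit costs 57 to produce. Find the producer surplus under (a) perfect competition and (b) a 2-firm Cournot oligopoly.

Competitive firms price at marginal cost: P = 57, giving Q = 9.9.
PS = (57 − 57)·9.9 = 0.
With 2 symmetric Cournot firms, each firm's FOC gives 106.5 − 15q = 57, so q = 3.3, Q = 2·3.3 = 6.6, and P = 73.5.
PS = (73.5 − 57)·6.6 = 108.9.

Competition: PS = 0; Cournot: PS = 108.9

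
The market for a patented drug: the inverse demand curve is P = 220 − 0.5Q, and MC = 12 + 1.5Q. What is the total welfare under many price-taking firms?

Under competition P = MC: 220 − 0.5Q = 12 + 1.5Q ⇒ Q = 104, P = 168.
CS = ½·(220 − 168)·104 = 2704; PS = (168·104 − 12·104 − ½·1.5·104²) = 8112; TS = 10816.

TS = 10816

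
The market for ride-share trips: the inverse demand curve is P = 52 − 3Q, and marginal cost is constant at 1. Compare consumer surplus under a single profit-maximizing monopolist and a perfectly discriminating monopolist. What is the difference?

CS falls by 108.375

The monopolist equates marginal revenue to marginal cost: 52 − 6Q = 1, so Q = 8.5. From demand, P = 26.5.
CS = ½·(52 − 26.5)·8.5 = 108.375.
A perfectly discriminating monopolist sells every unit with P(Q) ≥ MC(Q), so output equals the competitive quantity Q = 17. Each buyer pays their reservation price, so CS = 0 and the firm captures all surplus.
CS = 0.
Change in consumer surplus: 0 − 108.375 = −108.375.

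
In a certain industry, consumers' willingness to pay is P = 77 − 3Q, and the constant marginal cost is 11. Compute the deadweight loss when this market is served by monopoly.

DWL = 181.5

Competitive firms price at marginal cost: P = 11, giving Q = 22.
The monopolist equates marginal revenue to marginal cost: 77 − 6Q = 11, so Q = 11. From demand, P = 44.
DWL is the triangle between Q = 11 and Q = 22: ½·(22 − 11)·(44 − 11) = 181.5.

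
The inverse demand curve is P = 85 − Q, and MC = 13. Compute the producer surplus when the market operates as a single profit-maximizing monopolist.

The monopolist equates marginal revenue to marginal cost: 85 − 2Q = 13, so Q = 36. From demand, P = 49.
PS = (49 − 13)·36 = 1296.

PS = 1296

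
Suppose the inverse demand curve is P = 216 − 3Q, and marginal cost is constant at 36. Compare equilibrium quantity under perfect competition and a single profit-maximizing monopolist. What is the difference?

Q falls by 30

Under competition P = MC = 36, so Q = (216 − 36)/3 = 60.
The monopolist equates marginal revenue to marginal cost: 216 − 6Q = 36, so Q = 30. From demand, P = 126.
Change in equilibrium quantity: 30 − 60 = −30.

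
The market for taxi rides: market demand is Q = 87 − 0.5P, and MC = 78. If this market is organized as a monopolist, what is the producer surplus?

PS = 1152

Inverting demand: P = 174 − 2Q.
Monopoly sets MR = MC: 174 − 4Q = 78 ⇒ Q = 24, P = 174 − 2·24 = 126.
PS = (126 − 78)·24 = 1152.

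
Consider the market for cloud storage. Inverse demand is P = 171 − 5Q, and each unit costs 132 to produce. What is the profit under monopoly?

Profit = 76.05

Monopoly sets MR = MC: 171 − 10Q = 132 ⇒ Q = 3.9, P = 171 − 5·3.9 = 151.5.
Profit = (151.5 − 132)·3.9 = 76.05.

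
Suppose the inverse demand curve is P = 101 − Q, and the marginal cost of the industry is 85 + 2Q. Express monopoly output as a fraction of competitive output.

A monopolist chooses Q where MR = MC. MR = 101 − 2Q; setting this equal to 85 + 2Q gives Q = 4 and P = 97.
Competitive equilibrium sets price equal to marginal cost: 101 − Q = 85 + 2Q, so Q = 16/3 and P = 287/3.
Ratio Q_m/Q_c = 4/(16/3) = 0.75.

Q_m/Q_c = 0.75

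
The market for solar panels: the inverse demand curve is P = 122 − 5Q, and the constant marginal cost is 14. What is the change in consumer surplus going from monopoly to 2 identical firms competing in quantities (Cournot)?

The monopolist equates marginal revenue to marginal cost: 122 − 10Q = 14, so Q = 10.8. From demand, P = 68.
CS = ½·(122 − 68)·10.8 = 291.6.
With 2 symmetric Cournot firms, each firm's FOC gives 122 − 15q = 14, so q = 7.2, Q = 2·7.2 = 14.4, and P = 50.
CS = ½·(122 − 50)·14.4 = 518.4.
Change in consumer surplus: 518.4 − 291.6 = 226.8.

CS rises by 226.8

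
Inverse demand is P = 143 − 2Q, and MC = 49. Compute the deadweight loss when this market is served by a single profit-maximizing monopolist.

DWL = 552.25

Competitive firms price at marginal cost: P = 49, giving Q = 47.
A monopolist chooses Q where MR = MC. MR = 143 − 4Q; setting this equal to 49 gives Q = 23.5 and P = 96.
DWL is the triangle between Q = 23.5 and Q = 47: ½·(47 − 23.5)·(96 − 49) = 552.25.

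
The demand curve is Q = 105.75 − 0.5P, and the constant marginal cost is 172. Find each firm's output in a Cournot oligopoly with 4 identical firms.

Inverting demand: P = 211.5 − 2Q.
In a 4-firm Cournot equilibrium, symmetry and the first-order condition give q = (211.5 − 172)/(10) = 3.95. So Q = 15.8 and P = 179.9.

q_i = 3.95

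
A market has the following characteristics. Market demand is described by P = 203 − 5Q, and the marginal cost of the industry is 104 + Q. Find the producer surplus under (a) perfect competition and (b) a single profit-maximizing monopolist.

Competition: PS = 136.125; Monopoly: PS = 445.5

Under competition P = MC: 203 − 5Q = 104 + Q ⇒ Q = 16.5, P = 120.5.
PS = P·Q − VC(Q) = 120.5·16.5 − (104·16.5 + ½·1·16.5²) = 136.125.
The monopolist equates marginal revenue to marginal cost: 203 − 10Q = 104 + Q, so Q = 9. From demand, P = 158.
PS = P·Q − VC(Q) = 158·9 − (104·9 + ½·1·9²) = 445.5.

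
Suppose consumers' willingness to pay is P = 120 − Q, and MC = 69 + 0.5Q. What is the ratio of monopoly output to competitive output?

Q_m/Q_c = 0.6

Monopoly sets MR = MC: 120 − 2Q = 69 + 0.5Q ⇒ Q = 20.4, P = 120 − 20.4 = 99.6.
Under competition P = MC: 120 − Q = 69 + 0.5Q ⇒ Q = 34, P = 86.
Ratio Q_m/Q_c = 20.4/34 = 0.6.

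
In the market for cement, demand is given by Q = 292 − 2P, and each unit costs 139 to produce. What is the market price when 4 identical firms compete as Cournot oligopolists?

Inverting demand: P = 146 − 0.5Q.
Cournot with 4 identical firms: the symmetric best-response condition is 146 − 2.5q = 139. Each firm produces q = 2.8, total output Q = 11.2, price P = 140.4.

P = 140.4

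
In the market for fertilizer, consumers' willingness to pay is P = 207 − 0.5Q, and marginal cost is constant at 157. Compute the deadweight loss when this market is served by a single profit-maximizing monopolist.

DWL = 625

Under competition P = MC = 157, so Q = (207 − 157)/0.5 = 100.
Monopoly sets MR = MC: 207 − Q = 157 ⇒ Q = 50, P = 207 − 0.5·50 = 182.
DWL is the triangle between Q = 50 and Q = 100: ½·(100 − 50)·(182 − 157) = 625.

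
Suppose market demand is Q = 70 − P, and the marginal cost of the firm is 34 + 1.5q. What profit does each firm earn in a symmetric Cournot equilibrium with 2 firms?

Inverting demand: P = 70 − Q.
In a 2-firm Cournot equilibrium, symmetry and the first-order condition give q = (70 − 34)/(4.5) = 8. So Q = 16 and P = 54.
Each firm's profit = 54·8 − (34·8 + ½·1.5·8²) = 112.

π_i = 112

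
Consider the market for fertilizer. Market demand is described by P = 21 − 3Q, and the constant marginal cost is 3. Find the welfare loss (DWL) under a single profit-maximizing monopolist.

DWL = 13.5

Under competition P = MC = 3, so Q = (21 − 3)/3 = 6.
The monopolist equates marginal revenue to marginal cost: 21 − 6Q = 3, so Q = 3. From demand, P = 12.
DWL is the triangle between Q = 3 and Q = 6: ½·(6 − 3)·(12 − 3) = 13.5.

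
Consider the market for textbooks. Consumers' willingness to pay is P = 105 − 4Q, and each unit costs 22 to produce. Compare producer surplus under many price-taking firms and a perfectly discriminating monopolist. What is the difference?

Under competition P = MC = 22, so Q = (105 − 22)/4 = 20.75.
PS = (22 − 22)·20.75 = 0.
Under first-degree price discrimination the firm charges each unit its demand price and produces up to where P = MC, i.e. Q = 20.75. Consumer surplus is zero; producer surplus equals total surplus.
PS = ½·(105 − 22)·20.75 = 861.125.
Change in producer surplus: 861.125 − 0 = 861.125.

Producer surplus rises by 861.125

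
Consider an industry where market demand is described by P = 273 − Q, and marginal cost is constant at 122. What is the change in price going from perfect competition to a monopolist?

Price rises by 75.5

Perfect competition: P = MC = 122, so 273 − Q = 122 and Q = 151.
The monopolist equates marginal revenue to marginal cost: 273 − 2Q = 122, so Q = 75.5. From demand, P = 197.5.
Change in price: 197.5 − 122 = 75.5.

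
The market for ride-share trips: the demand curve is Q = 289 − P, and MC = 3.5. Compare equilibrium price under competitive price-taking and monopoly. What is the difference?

P rises by 142.75

Inverting demand: P = 289 − Q.
Perfect competition: P = MC = 3.5, so 289 − Q = 3.5 and Q = 285.5.
A monopolist chooses Q where MR = MC. MR = 289 − 2Q; setting this equal to 3.5 gives Q = 142.75 and P = 146.25.
Change in equilibrium price: 146.25 − 3.5 = 142.75.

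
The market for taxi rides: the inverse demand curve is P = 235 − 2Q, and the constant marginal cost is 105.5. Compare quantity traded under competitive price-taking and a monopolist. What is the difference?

Under competition P = MC = 105.5, so Q = (235 − 105.5)/2 = 64.75.
A monopolist chooses Q where MR = MC. MR = 235 − 4Q; setting this equal to 105.5 gives Q = 32.375 and P = 170.25.
Change in quantity traded: 32.375 − 64.75 = −32.375.

Q falls by 32.375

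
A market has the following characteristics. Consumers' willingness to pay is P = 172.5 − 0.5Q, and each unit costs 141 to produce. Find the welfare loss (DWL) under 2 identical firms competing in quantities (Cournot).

Perfect competition: P = MC = 141, so 172.5 − 0.5Q = 141 and Q = 63.
In a 2-firm Cournot equilibrium, symmetry and the first-order condition give q = (172.5 − 141)/(1.5) = 21. So Q = 42 and P = 151.5.
DWL is the triangle between Q = 42 and Q = 63: ½·(63 − 42)·(151.5 − 141) = 110.25.

DWL = 110.25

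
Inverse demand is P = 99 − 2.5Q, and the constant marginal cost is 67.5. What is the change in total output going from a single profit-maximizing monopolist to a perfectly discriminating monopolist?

A monopolist chooses Q where MR = MC. MR = 99 − 5Q; setting this equal to 67.5 gives Q = 6.3 and P = 83.25.
Under first-degree price discrimination the firm charges each unit its demand price and produces up to where P = MC, i.e. Q = 12.6. Consumer surplus is zero; producer surplus equals total surplus.
Change in total output: 12.6 − 6.3 = 6.3.

Q rises by 6.3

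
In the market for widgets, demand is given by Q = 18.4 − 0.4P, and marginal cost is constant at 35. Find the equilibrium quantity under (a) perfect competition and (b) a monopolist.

Competition: Q = 4.4; Monopoly: Q = 2.2

Inverting demand: P = 46 − 2.5Q.
Under competition P = MC = 35, so Q = (46 − 35)/2.5 = 4.4.
The monopolist equates marginal revenue to marginal cost: 46 − 5Q = 35, so Q = 2.2. From demand, P = 40.5.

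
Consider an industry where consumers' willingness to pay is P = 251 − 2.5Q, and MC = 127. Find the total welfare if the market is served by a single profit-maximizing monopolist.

TS = 2306.4

Monopoly sets MR = MC: 251 − 5Q = 127 ⇒ Q = 24.8, P = 251 − 2.5·24.8 = 189.
CS = ½·(251 − 189)·24.8 = 768.8; PS = (189 − 127)·24.8 = 1537.6; TS = 2306.4.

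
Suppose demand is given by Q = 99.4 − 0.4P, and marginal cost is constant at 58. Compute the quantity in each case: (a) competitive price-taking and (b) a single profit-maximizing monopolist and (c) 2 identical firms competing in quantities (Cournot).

Competition: Q = 76.2; Monopoly: Q = 38.1; Cournot: Q = 50.8

Inverting demand: P = 248.5 − 2.5Q.
Competitive firms price at marginal cost: P = 58, giving Q = 76.2.
Monopoly sets MR = MC: 248.5 − 5Q = 58 ⇒ Q = 38.1, P = 248.5 − 2.5·38.1 = 153.25.
In a 2-firm Cournot equilibrium, symmetry and the first-order condition give q = (248.5 − 58)/(7.5) = 25.4. So Q = 50.8 and P = 121.5.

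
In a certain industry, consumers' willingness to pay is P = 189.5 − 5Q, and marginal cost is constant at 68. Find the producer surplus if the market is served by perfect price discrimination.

PS = 1476.225

A perfectly discriminating monopolist sells every unit with P(Q) ≥ MC(Q), so output equals the competitive quantity Q = 24.3. Each buyer pays their reservation price, so CS = 0 and the firm captures all surplus.
PS = ½·(189.5 − 68)·24.3 = 1476.225.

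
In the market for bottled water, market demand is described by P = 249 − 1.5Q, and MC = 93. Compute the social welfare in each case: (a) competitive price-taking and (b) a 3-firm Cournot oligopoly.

Under competition P = MC = 93, so Q = (249 − 93)/1.5 = 104.
CS = ½·(249 − 93)·104 = 8112; PS = (93 − 93)·104 = 0; TS = 8112.
With 3 symmetric Cournot firms, each firm's FOC gives 249 − 6q = 93, so q = 26, Q = 3·26 = 78, and P = 132.
CS = ½·(249 − 132)·78 = 4563; PS = (132 − 93)·78 = 3042; TS = 7605.

Competition: TS = 8112; Cournot: TS = 7605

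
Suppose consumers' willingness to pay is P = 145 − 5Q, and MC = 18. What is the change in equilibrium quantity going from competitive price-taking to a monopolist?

Competitive firms price at marginal cost: P = 18, giving Q = 25.4.
Monopoly sets MR = MC: 145 − 10Q = 18 ⇒ Q = 12.7, P = 145 − 5·12.7 = 81.5.
Change in equilibrium quantity: 12.7 − 25.4 = −12.7.

Q falls by 12.7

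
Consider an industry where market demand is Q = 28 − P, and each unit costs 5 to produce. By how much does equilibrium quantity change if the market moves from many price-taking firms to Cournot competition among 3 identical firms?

Equilibrium quantity falls by 5.75

Inverting demand: P = 28 − Q.
Under competition P = MC = 5, so Q = (28 − 5)/1 = 23.
In a 3-firm Cournot equilibrium, symmetry and the first-order condition give q = (28 − 5)/(4) = 5.75. So Q = 17.25 and P = 10.75.
Change in equilibrium quantity: 17.25 − 23 = −5.75.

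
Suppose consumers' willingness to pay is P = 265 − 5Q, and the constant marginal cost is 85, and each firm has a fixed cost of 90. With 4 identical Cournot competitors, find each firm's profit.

π_i = 169.2

In a 4-firm Cournot equilibrium, symmetry and the first-order condition give q = (265 − 85)/(25) = 7.2. So Q = 28.8 and P = 121.
Each firm's profit = (121 − 85)·7.2 − 90 = 169.2.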